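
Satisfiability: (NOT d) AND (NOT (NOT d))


Check all 2 assignments over {d}:
d | φ
-----
F | F
T | F
No assignment makes the formula true.

Unsatisfiable.


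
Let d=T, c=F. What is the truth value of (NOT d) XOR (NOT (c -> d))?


Substitute d=T, c=F:
NOT d = F
c -> d = F -> T = T
NOT (c -> d) = F
(NOT d) XOR (NOT (c -> d)) = F XOR F = F

F


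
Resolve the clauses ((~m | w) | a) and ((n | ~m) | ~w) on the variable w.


The clauses contain complementary literals w and ~w.
Resolution eliminates this pair and disjoins the remaining literals (merging duplicates).

((~m | a) | n)


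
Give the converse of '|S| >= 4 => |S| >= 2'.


The converse of (P → Q) is (Q → P). It is not in general equivalent to the original.
Here P = '|S| >= 4' and Q = '|S| >= 2'.

If |S| >= 2, then |S| >= 4.


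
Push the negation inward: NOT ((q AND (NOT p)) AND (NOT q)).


De Morgan: the negation of a conjunction is the disjunction of the negations.
Distribute NOT across AND, flipping it to OR, and negate each literal.

((NOT q) OR p) OR q


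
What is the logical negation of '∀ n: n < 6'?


¬(∀ x: φ) = ∃ x: ¬φ, and ¬(∃ x: φ) = ∀ x: ¬φ.
Apply to the universal statement.

∃ n: ¬(n < 6)


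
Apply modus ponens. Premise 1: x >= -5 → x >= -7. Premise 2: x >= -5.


Modus ponens: from (P → Q) and P, infer Q.
P = 'x >= -5' is asserted, and P → Q holds, so Q follows.

x >= -7.


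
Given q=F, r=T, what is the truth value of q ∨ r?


Disjunction is false only when both operands are false.
Substitute: q=F, r=T.
F ∨ T evaluates to T.

T


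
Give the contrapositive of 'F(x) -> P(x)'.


The contrapositive of (P → Q) is (¬Q → ¬P); it is logically equivalent to the original.
Here P = 'F(x)' and Q = 'P(x)'.

If not (P(x)), then not (F(x)).


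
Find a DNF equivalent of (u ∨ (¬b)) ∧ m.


Step 1: Distribute ∧ over ∨: (u ∨ (¬b)) ∧ m = (u ∧ m) ∨ ((¬b) ∧ m).

(u ∧ m) ∨ ((¬b) ∧ m)


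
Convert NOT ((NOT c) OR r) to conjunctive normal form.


Step 1: Apply De Morgan: ¬((¬c) ∨ r) = ¬(¬c) ∧ ¬r.
Step 2: Eliminate any double negations (¬¬X = X).

c AND (NOT r)


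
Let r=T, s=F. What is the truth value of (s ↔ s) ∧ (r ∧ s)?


Substitute r=T, s=F:
s ↔ s = F ↔ F = T
r ∧ s = T ∧ F = F
(s ↔ s) ∧ (r ∧ s) = T ∧ F = F

F


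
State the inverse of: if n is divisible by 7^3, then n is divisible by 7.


The inverse of (P → Q) is (¬P → ¬Q). It is equivalent to the converse, not to the original.
Here P = 'n is divisible by 7^3' and Q = 'n is divisible by 7'.

If not (n is divisible by 7^3), then not (n is divisible by 7).


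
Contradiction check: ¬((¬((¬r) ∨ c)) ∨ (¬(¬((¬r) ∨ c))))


Truth table over {c, r}:
c | r | φ
---------
F | F | F
T | F | F
F | T | F
T | T | F
Every row is false.

Yes, it is a contradiction.


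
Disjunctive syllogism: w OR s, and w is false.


Disjunctive syllogism: from (P ∨ Q) and ¬P, infer Q.
One disjunct, 'w', is ruled out; the other must hold.

s


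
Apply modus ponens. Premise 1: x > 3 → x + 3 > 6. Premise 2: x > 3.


Modus ponens: from (P → Q) and P, infer Q.
P = 'x > 3' is asserted, and P → Q holds, so Q follows.

x + 3 > 6.


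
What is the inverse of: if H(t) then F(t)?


The inverse of (P → Q) is (¬P → ¬Q). It is equivalent to the converse, not to the original.
Here P = 'H(t)' and Q = 'F(t)'.

If not (H(t)), then not (F(t)).


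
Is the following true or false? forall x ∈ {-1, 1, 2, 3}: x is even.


Evaluate the predicate on each element: -1:False, 1:False, 2:True, 3:False.
Counterexample x = -1 fails the predicate.

False


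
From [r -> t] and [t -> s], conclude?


Hypothetical syllogism: from (P → Q) and (Q → R), infer (P → R).
Chain the two implications through the shared middle term 't'.

r -> s


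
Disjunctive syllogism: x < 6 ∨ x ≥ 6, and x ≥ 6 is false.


Disjunctive syllogism: from (P ∨ Q) and ¬P, infer Q.
One disjunct, 'x ≥ 6', is ruled out; the other must hold.

x < 6


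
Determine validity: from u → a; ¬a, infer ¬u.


This matches the form of modus tollens: the conclusion follows in every model of the premises.

Valid.


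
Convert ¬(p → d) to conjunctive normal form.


Step 1: Rewrite p → d as ¬p ∨ d.
Step 2: Negate: ¬(¬p ∨ d) = p ∧ ¬d (De Morgan + double negation).

p ∧ (¬d)


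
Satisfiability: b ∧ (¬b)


Check all 2 assignments over {b}:
b | φ
-----
F | F
T | F
No assignment makes the formula true.

Unsatisfiable.


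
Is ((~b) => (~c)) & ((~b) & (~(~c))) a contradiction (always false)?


Truth table over {b, c}:
b | c | φ
---------
False | False | False
True | False | False
False | True | False
True | True | False
Every row is false.

Yes, it is a contradiction.


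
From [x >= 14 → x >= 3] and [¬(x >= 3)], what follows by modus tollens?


Modus tollens: from (P → Q) and ¬Q, infer ¬P.
Q = 'x >= 3' is denied; since P → Q, P must also fail.

Not (x >= 14).


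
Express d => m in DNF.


Step 1: Rewrite d → m as ¬d ∨ m.

(~d) | m


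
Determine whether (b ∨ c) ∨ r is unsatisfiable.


Truth table over {b, c, r}:
b | c | r | φ
-------------
F | F | F | F
T | F | F | T
F | T | F | T
T | T | F | T
F | F | T | T
T | F | T | T
F | T | T | T
T | T | T | T
Satisfying assignment at row 2: b=T, c=F, r=F gives T.

No, it is not a contradiction.


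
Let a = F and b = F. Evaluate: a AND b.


Conjunction is true only when both operands are true.
Substitute: a=F, b=F.
F AND F evaluates to F.

F


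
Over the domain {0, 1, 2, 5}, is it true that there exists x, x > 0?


Evaluate the predicate on each element: 0:F, 1:T, 2:T, 5:T.
Witness x = 1 satisfies the predicate.

T


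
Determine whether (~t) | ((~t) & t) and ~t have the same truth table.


Compare truth tables:
t | φ | ψ
---------
False | True | True
True | False | False
The columns φ and ψ agree on every row.

Yes, they are logically equivalent.


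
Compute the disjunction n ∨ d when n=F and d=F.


Disjunction is false only when both operands are false.
Substitute: n=F, d=F.
F ∨ F evaluates to F.

F


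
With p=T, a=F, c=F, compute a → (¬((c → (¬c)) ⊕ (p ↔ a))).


Substitute p=T, a=F, c=F:
¬c = T
c → (¬c) = F → T = T
p ↔ a = T ↔ F = F
(c → (¬c)) ⊕ (p ↔ a) = T ⊕ F = T
¬((c → (¬c)) ⊕ (p ↔ a)) = F
a → (¬((c → (¬c)) ⊕ (p ↔ a))) = F → F = T

T


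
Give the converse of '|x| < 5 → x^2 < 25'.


The converse of (P → Q) is (Q → P). It is not in general equivalent to the original.
Here P = '|x| < 5' and Q = 'x^2 < 25'.

If x^2 < 25, then |x| < 5.


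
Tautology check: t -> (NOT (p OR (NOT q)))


Build the truth table over {p, q, t}:
p | q | t | φ
-------------
F | F | F | T
T | F | F | T
F | T | F | T
T | T | F | T
F | F | T | F
T | F | T | F
F | T | T | T
T | T | T | F
Counterexample at row 5: with p=F, q=F, t=T, the formula is F.

No, it is not a tautology.


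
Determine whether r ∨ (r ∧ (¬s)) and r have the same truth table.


Compare truth tables:
r | s | φ | ψ
-------------
F | F | F | F
T | F | T | T
F | T | F | F
T | T | T | T
The columns φ and ψ agree on every row.

Yes, they are logically equivalent.


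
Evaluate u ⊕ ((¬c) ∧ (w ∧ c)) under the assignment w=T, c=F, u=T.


Substitute w=T, c=F, u=T:
¬c = T
w ∧ c = T ∧ F = F
(¬c) ∧ (w ∧ c) = T ∧ F = F
u ⊕ ((¬c) ∧ (w ∧ c)) = T ⊕ F = T

T


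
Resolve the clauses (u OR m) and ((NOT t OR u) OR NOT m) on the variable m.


The clauses contain complementary literals m and NOTm.
Resolution eliminates this pair and disjoins the remaining literals (merging duplicates).

(u OR NOT t)


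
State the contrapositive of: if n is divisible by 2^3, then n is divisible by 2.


The contrapositive of (P → Q) is (¬Q → ¬P); it is logically equivalent to the original.
Here P = 'n is divisible by 2^3' and Q = 'n is divisible by 2'.

If not (n is divisible by 2), then not (n is divisible by 2^3).


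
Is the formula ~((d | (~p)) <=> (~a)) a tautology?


Build the truth table over {a, d, p}:
a | d | p | φ
-------------
False | False | False | False
True | False | False | True
False | True | False | False
True | True | False | True
False | False | True | True
True | False | True | False
False | True | True | False
True | True | True | True
Counterexample at row 1: with a=False, d=False, p=False, the formula is False.

No, it is not a tautology.


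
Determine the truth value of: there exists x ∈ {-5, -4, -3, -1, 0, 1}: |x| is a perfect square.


Evaluate the predicate on each element: -5:F, -4:T, -3:F, -1:T, 0:T, 1:T.
Witness x = -4 satisfies the predicate.

T


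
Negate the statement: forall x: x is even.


¬(forall x: φ) = exists x: ¬φ, and ¬(exists x: φ) = forall x: ¬φ.
Apply to the universal statement.

exists x: ~(x is even)


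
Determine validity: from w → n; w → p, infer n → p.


This is (no valid rule). There exist truth assignments where the premises are all true but the conclusion is false.

Invalid.


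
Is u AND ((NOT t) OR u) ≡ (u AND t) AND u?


Compare truth tables:
t | u | φ | ψ
-------------
F | F | F | F
T | F | F | F
F | T | T | F
T | T | T | T
They differ at row 3 (t=F, u=T): φ=T but ψ=F.

No, they are not logically equivalent.


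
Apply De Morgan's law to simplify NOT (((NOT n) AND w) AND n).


De Morgan: the negation of a conjunction is the disjunction of the negations.
Distribute NOT across AND, flipping it to OR, and negate each literal.

(n OR (NOT w)) OR (NOT n)


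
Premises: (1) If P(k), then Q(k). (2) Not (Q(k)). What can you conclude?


Modus tollens: from (P → Q) and ¬Q, infer ¬P.
Q = 'Q(k)' is denied; since P → Q, P must also fail.

Not (P(k)).


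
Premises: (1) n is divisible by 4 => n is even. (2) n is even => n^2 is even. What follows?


Hypothetical syllogism: from (P → Q) and (Q → R), infer (P → R).
Chain the two implications through the shared middle term 'n is even'.

n is divisible by 4 => n^2 is even


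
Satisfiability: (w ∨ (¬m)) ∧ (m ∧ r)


Search for a satisfying assignment over {m, r, w}.
Try m=T, r=T, w=T: the formula evaluates to T.
A satisfying assignment exists.

Satisfiable.


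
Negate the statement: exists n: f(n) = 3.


¬(forall x: φ) = exists x: ¬φ, and ¬(exists x: φ) = forall x: ¬φ.
Apply to the existential statement.

forall n: ~(f(n) = 3)


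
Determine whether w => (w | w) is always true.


Build the truth table over {w}:
w | φ
-----
False | True
True | True
Every row evaluates to true.

Yes, it is a tautology.


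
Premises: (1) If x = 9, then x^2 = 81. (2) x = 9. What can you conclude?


Modus ponens: from (P → Q) and P, infer Q.
P = 'x = 9' is asserted, and P → Q holds, so Q follows.

x^2 = 81.


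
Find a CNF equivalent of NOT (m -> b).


Step 1: Rewrite m → b as ¬m ∨ b.
Step 2: Negate: ¬(¬m ∨ b) = m ∧ ¬b (De Morgan + double negation).

m AND (NOT b)


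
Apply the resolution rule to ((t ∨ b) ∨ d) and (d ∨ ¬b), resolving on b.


The clauses contain complementary literals b and ¬b.
Resolution eliminates this pair and disjoins the remaining literals (merging duplicates).

(d ∨ t)


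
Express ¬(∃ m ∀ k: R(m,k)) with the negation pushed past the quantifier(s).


Negation flips each quantifier (∀↔∃) and negates the inner predicate.
¬(∃ m ∀ k: φ) = ∀ m ∃ k: ¬φ.

∀ m ∃ k: ¬(R(m,k))


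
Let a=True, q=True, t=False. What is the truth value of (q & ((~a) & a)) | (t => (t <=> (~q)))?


Substitute a=True, q=True, t=False:
~a = False
(~a) & a = False & True = False
q & ((~a) & a) = True & False = False
~q = False
t <=> (~q) = False <=> False = True
t => (t <=> (~q)) = False => True = True
(q & ((~a) & a)) | (t => (t <=> (~q))) = False | True = True

True


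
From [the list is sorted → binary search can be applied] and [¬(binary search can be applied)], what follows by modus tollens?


Modus tollens: from (P → Q) and ¬Q, infer ¬P.
Q = 'binary search can be applied' is denied; since P → Q, P must also fail.

Not (the list is sorted).


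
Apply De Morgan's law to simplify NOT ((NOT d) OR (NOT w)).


De Morgan: the negation of a disjunction is the conjunction of the negations.
Distribute NOT across OR, flipping it to AND, and negate each literal.

d AND w


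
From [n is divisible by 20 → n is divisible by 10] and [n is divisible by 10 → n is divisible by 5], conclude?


Hypothetical syllogism: from (P → Q) and (Q → R), infer (P → R).
Chain the two implications through the shared middle term 'n is divisible by 10'.

n is divisible by 20 → n is divisible by 5


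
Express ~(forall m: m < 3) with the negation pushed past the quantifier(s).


¬(forall x: φ) = exists x: ¬φ, and ¬(exists x: φ) = forall x: ¬φ.
Apply to the universal statement.

exists m: ~(m < 3)


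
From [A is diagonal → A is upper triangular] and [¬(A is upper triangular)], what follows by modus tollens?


Modus tollens: from (P → Q) and ¬Q, infer ¬P.
Q = 'A is upper triangular' is denied; since P → Q, P must also fail.

Not (A is diagonal).


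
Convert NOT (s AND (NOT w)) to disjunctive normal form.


Step 1: Apply De Morgan: ¬(s ∧ (¬w)) = ¬s ∨ ¬(¬w).
Step 2: Eliminate any double negations (¬¬X = X).

(NOT s) OR w


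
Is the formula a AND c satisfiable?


Search for a satisfying assignment over {a, c}.
Try a=T, c=T: the formula evaluates to T.
A satisfying assignment exists.

Satisfiable.


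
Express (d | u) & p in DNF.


Step 1: Distribute ∧ over ∨: (d ∨ u) ∧ p = (d ∧ p) ∨ (u ∧ p).

(d & p) | (u & p)


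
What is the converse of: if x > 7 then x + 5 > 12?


The converse of (P → Q) is (Q → P). It is not in general equivalent to the original.
Here P = 'x > 7' and Q = 'x + 5 > 12'.

If x + 5 > 12, then x > 7.


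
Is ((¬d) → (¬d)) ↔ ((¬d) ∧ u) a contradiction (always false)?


Truth table over {d, u}:
d | u | φ
---------
F | F | F
T | F | F
F | T | T
T | T | F
Satisfying assignment at row 3: d=F, u=T gives T.

No, it is not a contradiction.


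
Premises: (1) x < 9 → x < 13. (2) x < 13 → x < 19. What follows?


Hypothetical syllogism: from (P → Q) and (Q → R), infer (P → R).
Chain the two implications through the shared middle term 'x < 13'.

x < 9 → x < 19


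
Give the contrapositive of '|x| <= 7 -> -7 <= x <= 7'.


The contrapositive of (P → Q) is (¬Q → ¬P); it is logically equivalent to the original.
Here P = '|x| <= 7' and Q = '-7 <= x <= 7'.

If not (-7 <= x <= 7), then not (|x| <= 7).


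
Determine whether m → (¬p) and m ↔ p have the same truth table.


Compare truth tables:
m | p | φ | ψ
-------------
F | F | T | T
T | F | T | F
F | T | T | F
T | T | F | T
They differ at row 2 (m=T, p=F): φ=T but ψ=F.

No, they are not logically equivalent.


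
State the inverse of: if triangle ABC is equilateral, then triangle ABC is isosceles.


The inverse of (P → Q) is (¬P → ¬Q). It is equivalent to the converse, not to the original.
Here P = 'triangle ABC is equilateral' and Q = 'triangle ABC is isosceles'.

If not (triangle ABC is equilateral), then not (triangle ABC is isosceles).


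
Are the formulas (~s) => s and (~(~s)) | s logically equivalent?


Compare truth tables:
s | φ | ψ
---------
False | False | False
True | True | True
The columns φ and ψ agree on every row.

Yes, they are logically equivalent.


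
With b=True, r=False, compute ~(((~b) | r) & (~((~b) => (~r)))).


Substitute b=True, r=False:
~b = False
(~b) | r = False | False = False
~b = False
~r = True
(~b) => (~r) = False => True = True
~((~b) => (~r)) = False
((~b) | r) & (~((~b) => (~r))) = False & False = False
~(((~b) | r) & (~((~b) => (~r)))) = True

True


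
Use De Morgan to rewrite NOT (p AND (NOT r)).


De Morgan: the negation of a conjunction is the disjunction of the negations.
Distribute NOT across AND, flipping it to OR, and negate each literal.

(NOT p) OR r


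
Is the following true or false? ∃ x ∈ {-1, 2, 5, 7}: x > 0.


Evaluate the predicate on each element: -1:F, 2:T, 5:T, 7:T.
Witness x = 2 satisfies the predicate.

T


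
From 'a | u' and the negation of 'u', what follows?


Disjunctive syllogism: from (P ∨ Q) and ¬P, infer Q.
One disjunct, 'u', is ruled out; the other must hold.

a


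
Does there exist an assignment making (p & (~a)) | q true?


Search for a satisfying assignment over {a, p, q}.
Try a=False, p=True, q=False: the formula evaluates to True.
A satisfying assignment exists.

Satisfiable.


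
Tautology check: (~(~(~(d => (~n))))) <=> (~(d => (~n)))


Build the truth table over {d, n}:
d | n | φ
---------
False | False | True
True | False | True
False | True | True
True | True | True
Every row evaluates to true.

Yes, it is a tautology.


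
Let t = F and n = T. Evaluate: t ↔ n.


Biconditional is true when both operands have the same truth value.
Substitute: t=F, n=T.
F ↔ T evaluates to F.

F


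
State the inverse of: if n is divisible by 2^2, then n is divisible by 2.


The inverse of (P → Q) is (¬P → ¬Q). It is equivalent to the converse, not to the original.
Here P = 'n is divisible by 2^2' and Q = 'n is divisible by 2'.

If not (n is divisible by 2^2), then not (n is divisible by 2).


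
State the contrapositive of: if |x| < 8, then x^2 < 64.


The contrapositive of (P → Q) is (¬Q → ¬P); it is logically equivalent to the original.
Here P = '|x| < 8' and Q = 'x^2 < 64'.

If not (x^2 < 64), then not (|x| < 8).


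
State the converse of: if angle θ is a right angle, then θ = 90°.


The converse of (P → Q) is (Q → P). It is not in general equivalent to the original.
Here P = 'angle θ is a right angle' and Q = 'θ = 90°'.

If θ = 90°, then angle θ is a right angle.


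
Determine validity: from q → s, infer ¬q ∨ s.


This matches the form of material implication: the conclusion follows in every model of the premises.

Valid.


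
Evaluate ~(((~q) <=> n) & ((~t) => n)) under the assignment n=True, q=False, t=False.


Substitute n=True, q=False, t=False:
~q = True
(~q) <=> n = True <=> True = True
~t = True
(~t) => n = True => True = True
((~q) <=> n) & ((~t) => n) = True & True = True
~(((~q) <=> n) & ((~t) => n)) = False

False


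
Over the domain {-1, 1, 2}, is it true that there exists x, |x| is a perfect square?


Evaluate the predicate on each element: -1:T, 1:T, 2:F.
Witness x = -1 satisfies the predicate.

T


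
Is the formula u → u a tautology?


Build the truth table over {u}:
u | φ
-----
F | T
T | T
Every row evaluates to true.

Yes, it is a tautology.


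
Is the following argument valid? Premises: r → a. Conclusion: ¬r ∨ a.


This matches the form of material implication: the conclusion follows in every model of the premises.

Valid.


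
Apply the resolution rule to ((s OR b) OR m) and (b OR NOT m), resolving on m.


The clauses contain complementary literals m and NOTm.
Resolution eliminates this pair and disjoins the remaining literals (merging duplicates).

(s OR b)


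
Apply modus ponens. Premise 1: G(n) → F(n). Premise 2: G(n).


Modus ponens: from (P → Q) and P, infer Q.
P = 'G(n)' is asserted, and P → Q holds, so Q follows.

F(n).


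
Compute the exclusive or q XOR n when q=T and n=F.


Exclusive or is true when exactly one operand is true.
Substitute: q=T, n=F.
T XOR F evaluates to T.

T


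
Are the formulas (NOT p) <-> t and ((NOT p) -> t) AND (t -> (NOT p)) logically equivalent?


Compare truth tables:
p | t | φ | ψ
-------------
F | F | F | F
T | F | T | T
F | T | T | T
T | T | F | F
The columns φ and ψ agree on every row.

Yes, they are logically equivalent.


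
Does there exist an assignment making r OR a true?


Search for a satisfying assignment over {a, r}.
Try a=T, r=F: the formula evaluates to T.
A satisfying assignment exists.

Satisfiable.


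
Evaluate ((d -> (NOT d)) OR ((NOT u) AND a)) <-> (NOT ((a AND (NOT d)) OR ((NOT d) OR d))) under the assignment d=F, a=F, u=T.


Substitute d=F, a=F, u=T:
… (earlier sub-steps elided)
NOT u = F
(NOT u) AND a = F AND F = F
(d -> (NOT d)) OR ((NOT u) AND a) = T OR F = T
NOT d = T
a AND (NOT d) = F AND T = F
NOT d = T
(NOT d) OR d = T OR F = T
(a AND (NOT d)) OR ((NOT d) OR d) = F OR T = T
NOT ((a AND (NOT d)) OR ((NOT d) OR d)) = F
((d -> (NOT d)) OR ((NOT u) AND a)) <-> (NOT ((a AND (NOT d)) OR ((NOT d) OR d))) = T <-> F = F

F


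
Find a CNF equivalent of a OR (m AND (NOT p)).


Step 1: Distribute ∨ over ∧: a ∨ (m ∧ (¬p)) = (a ∨ m) ∧ (a ∨ (¬p)).

(a OR m) AND (a OR (NOT p))


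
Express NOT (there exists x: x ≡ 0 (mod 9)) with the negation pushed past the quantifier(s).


¬(for all x: φ) = there exists x: ¬φ, and ¬(there exists x: φ) = for all x: ¬φ.
Apply to the existential statement.

for all x: NOT(x ≡ 0 (mod 9))


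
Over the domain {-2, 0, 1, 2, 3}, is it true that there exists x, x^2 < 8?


Evaluate the predicate on each element: -2:T, 0:T, 1:T, 2:T, 3:F.
Witness x = -2 satisfies the predicate.

T


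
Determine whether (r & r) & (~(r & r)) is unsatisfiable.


Truth table over {r}:
r | φ
-----
False | False
True | False
Every row is false.

Yes, it is a contradiction.


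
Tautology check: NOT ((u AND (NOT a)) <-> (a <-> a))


Build the truth table over {a, u}:
a | u | φ
---------
F | F | T
T | F | T
F | T | F
T | T | T
Counterexample at row 3: with a=F, u=T, the formula is F.

No, it is not a tautology.


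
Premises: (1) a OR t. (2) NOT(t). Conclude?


Disjunctive syllogism: from (P ∨ Q) and ¬P, infer Q.
One disjunct, 't', is ruled out; the other must hold.

a


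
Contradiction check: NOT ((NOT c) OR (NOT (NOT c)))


Truth table over {c}:
c | φ
-----
F | F
T | F
Every row is false.

Yes, it is a contradiction.


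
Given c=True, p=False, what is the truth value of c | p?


Disjunction is false only when both operands are false.
Substitute: c=True, p=False.
True | False evaluates to True.

True


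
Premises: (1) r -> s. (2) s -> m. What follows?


Hypothetical syllogism: from (P → Q) and (Q → R), infer (P → R).
Chain the two implications through the shared middle term 's'.

r -> m


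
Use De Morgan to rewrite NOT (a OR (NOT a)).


De Morgan: the negation of a disjunction is the conjunction of the negations.
Distribute NOT across OR, flipping it to AND, and negate each literal.

(NOT a) AND a


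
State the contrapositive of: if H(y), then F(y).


The contrapositive of (P → Q) is (¬Q → ¬P); it is logically equivalent to the original.
Here P = 'H(y)' and Q = 'F(y)'.

If not (F(y)), then not (H(y)).


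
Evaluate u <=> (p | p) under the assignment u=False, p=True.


Substitute u=False, p=True:
p | p = True | True = True
u <=> (p | p) = False <=> True = False

False


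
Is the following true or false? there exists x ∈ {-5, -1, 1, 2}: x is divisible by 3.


Evaluate the predicate on each element: -5:F, -1:F, 1:F, 2:F.
No element satisfies the predicate.

F


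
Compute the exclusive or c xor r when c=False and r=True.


Exclusive or is true when exactly one operand is true.
Substitute: c=False, r=True.
False xor True evaluates to True.

True


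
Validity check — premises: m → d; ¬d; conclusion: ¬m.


This matches the form of modus tollens: the conclusion follows in every model of the premises.

Valid.


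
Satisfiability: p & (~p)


Check all 2 assignments over {p}:
p | φ
-----
False | False
True | False
No assignment makes the formula true.

Unsatisfiable.


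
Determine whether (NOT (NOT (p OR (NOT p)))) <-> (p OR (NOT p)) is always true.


Build the truth table over {p}:
p | φ
-----
F | T
T | T
Every row evaluates to true.

Yes, it is a tautology.


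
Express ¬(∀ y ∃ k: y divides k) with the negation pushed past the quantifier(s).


Negation flips each quantifier (∀↔∃) and negates the inner predicate.
¬(∀ y ∃ k: φ) = ∃ y ∀ k: ¬φ.

∃ y ∀ k: ¬(y divides k)


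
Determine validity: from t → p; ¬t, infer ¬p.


This is denying the antecedent (fallacy). There exist truth assignments where the premises are all true but the conclusion is false.

Invalid.


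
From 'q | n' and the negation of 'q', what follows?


Disjunctive syllogism: from (P ∨ Q) and ¬P, infer Q.
One disjunct, 'q', is ruled out; the other must hold.

n


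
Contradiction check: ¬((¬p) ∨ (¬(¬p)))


Truth table over {p}:
p | φ
-----
F | F
T | F
Every row is false.

Yes, it is a contradiction.


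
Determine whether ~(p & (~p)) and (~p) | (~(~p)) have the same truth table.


Compare truth tables:
p | φ | ψ
---------
False | True | True
True | True | True
The columns φ and ψ agree on every row.

Yes, they are logically equivalent.


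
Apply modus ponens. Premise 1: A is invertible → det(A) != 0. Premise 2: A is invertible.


Modus ponens: from (P → Q) and P, infer Q.
P = 'A is invertible' is asserted, and P → Q holds, so Q follows.

det(A) != 0.


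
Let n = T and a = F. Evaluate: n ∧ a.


Conjunction is true only when both operands are true.
Substitute: n=T, a=F.
T ∧ F evaluates to F.

F


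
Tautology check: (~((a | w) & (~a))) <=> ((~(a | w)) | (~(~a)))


Build the truth table over {a, w}:
a | w | φ
---------
False | False | True
True | False | True
False | True | True
True | True | True
Every row evaluates to true.

Yes, it is a tautology.


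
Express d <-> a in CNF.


Step 1: Rewrite d ↔ a as (d → a) ∧ (a → d).
Step 2: Rewrite each implication as a disjunction.

((NOT d) OR a) AND ((NOT a) OR d)


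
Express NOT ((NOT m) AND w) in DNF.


Step 1: Apply De Morgan: ¬((¬m) ∧ w) = ¬(¬m) ∨ ¬w.
Step 2: Eliminate any double negations (¬¬X = X).

m OR (NOT w)


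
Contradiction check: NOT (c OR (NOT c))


Truth table over {c}:
c | φ
-----
F | F
T | F
Every row is false.

Yes, it is a contradiction.


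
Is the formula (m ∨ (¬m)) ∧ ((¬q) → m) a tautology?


Build the truth table over {m, q}:
m | q | φ
---------
F | F | F
T | F | T
F | T | T
T | T | T
Counterexample at row 1: with m=F, q=F, the formula is F.

No, it is not a tautology.


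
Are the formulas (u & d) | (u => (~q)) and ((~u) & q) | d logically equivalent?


Compare truth tables:
d | q | u | φ | ψ
-----------------
False | False | False | True | False
True | False | False | True | True
False | True | False | True | True
True | True | False | True | True
False | False | True | True | False
True | False | True | True | True
False | True | True | False | False
True | True | True | True | True
They differ at row 1 (d=False, q=False, u=False): φ=True but ψ=False.

No, they are not logically equivalent.


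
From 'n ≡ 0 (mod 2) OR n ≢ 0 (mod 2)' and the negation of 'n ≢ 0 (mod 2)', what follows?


Disjunctive syllogism: from (P ∨ Q) and ¬P, infer Q.
One disjunct, 'n ≢ 0 (mod 2)', is ruled out; the other must hold.

n ≡ 0 (mod 2)


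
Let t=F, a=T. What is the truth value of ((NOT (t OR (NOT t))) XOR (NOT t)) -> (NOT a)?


Substitute t=F, a=T:
NOT t = T
t OR (NOT t) = F OR T = T
NOT (t OR (NOT t)) = F
NOT t = T
(NOT (t OR (NOT t))) XOR (NOT t) = F XOR T = T
NOT a = F
((NOT (t OR (NOT t))) XOR (NOT t)) -> (NOT a) = T -> F = F

F


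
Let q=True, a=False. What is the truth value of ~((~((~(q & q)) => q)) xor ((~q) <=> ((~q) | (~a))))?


Substitute q=True, a=False:
… (earlier sub-steps elided)
~(q & q) = False
(~(q & q)) => q = False => True = True
~((~(q & q)) => q) = False
~q = False
~q = False
~a = True
(~q) | (~a) = False | True = True
(~q) <=> ((~q) | (~a)) = False <=> True = False
(~((~(q & q)) => q)) xor ((~q) <=> ((~q) | (~a))) = False xor False = False
~((~((~(q & q)) => q)) xor ((~q) <=> ((~q) | (~a)))) = True

True


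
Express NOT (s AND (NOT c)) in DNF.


Step 1: Apply De Morgan: ¬(s ∧ (¬c)) = ¬s ∨ ¬(¬c).
Step 2: Eliminate any double negations (¬¬X = X).

(NOT s) OR c


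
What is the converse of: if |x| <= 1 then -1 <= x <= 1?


The converse of (P → Q) is (Q → P). It is not in general equivalent to the original.
Here P = '|x| <= 1' and Q = '-1 <= x <= 1'.

If -1 <= x <= 1, then |x| <= 1.


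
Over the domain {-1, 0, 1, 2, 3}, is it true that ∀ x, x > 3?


Evaluate the predicate on each element: -1:F, 0:F, 1:F, 2:F, 3:F.
Counterexample x = -1 fails the predicate.

F


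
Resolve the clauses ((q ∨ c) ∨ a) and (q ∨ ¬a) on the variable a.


The clauses contain complementary literals a and ¬a.
Resolution eliminates this pair and disjoins the remaining literals (merging duplicates).

(q ∨ c)


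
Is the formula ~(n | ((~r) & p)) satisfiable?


Search for a satisfying assignment over {n, p, r}.
Try n=False, p=False, r=False: the formula evaluates to True.
A satisfying assignment exists.

Satisfiable.


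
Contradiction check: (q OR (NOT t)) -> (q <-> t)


Truth table over {q, t}:
q | t | φ
---------
F | F | T
T | F | F
F | T | T
T | T | T
Satisfying assignment at row 1: q=F, t=F gives T.

No, it is not a contradiction.


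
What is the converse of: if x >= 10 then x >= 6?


The converse of (P → Q) is (Q → P). It is not in general equivalent to the original.
Here P = 'x >= 10' and Q = 'x >= 6'.

If x >= 6, then x >= 10.


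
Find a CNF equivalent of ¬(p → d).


Step 1: Rewrite p → d as ¬p ∨ d.
Step 2: Negate: ¬(¬p ∨ d) = p ∧ ¬d (De Morgan + double negation).

p ∧ (¬d)


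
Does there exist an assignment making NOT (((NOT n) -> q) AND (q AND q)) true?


Search for a satisfying assignment over {n, q}.
Try n=F, q=F: the formula evaluates to T.
A satisfying assignment exists.

Satisfiable.


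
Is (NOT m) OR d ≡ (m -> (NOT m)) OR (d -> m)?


Compare truth tables:
d | m | φ | ψ
-------------
F | F | T | T
T | F | T | T
F | T | F | T
T | T | T | T
They differ at row 3 (d=F, m=T): φ=F but ψ=T.

No, they are not logically equivalent.


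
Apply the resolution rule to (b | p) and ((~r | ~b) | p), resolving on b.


The clauses contain complementary literals b and ~b.
Resolution eliminates this pair and disjoins the remaining literals (merging duplicates).

(p | ~r)


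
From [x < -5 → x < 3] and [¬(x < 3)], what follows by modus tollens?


Modus tollens: from (P → Q) and ¬Q, infer ¬P.
Q = 'x < 3' is denied; since P → Q, P must also fail.

Not (x < -5).


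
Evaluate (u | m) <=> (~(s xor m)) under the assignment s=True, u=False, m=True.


Substitute s=True, u=False, m=True:
u | m = False | True = True
s xor m = True xor True = False
~(s xor m) = True
(u | m) <=> (~(s xor m)) = True <=> True = True

True


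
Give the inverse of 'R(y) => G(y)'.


The inverse of (P → Q) is (¬P → ¬Q). It is equivalent to the converse, not to the original.
Here P = 'R(y)' and Q = 'G(y)'.

If not (R(y)), then not (G(y)).


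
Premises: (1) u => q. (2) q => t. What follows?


Hypothetical syllogism: from (P → Q) and (Q → R), infer (P → R).
Chain the two implications through the shared middle term 'q'.

u => t


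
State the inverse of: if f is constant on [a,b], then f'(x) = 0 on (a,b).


The inverse of (P → Q) is (¬P → ¬Q). It is equivalent to the converse, not to the original.
Here P = 'f is constant on [a,b]' and Q = 'f'(x) = 0 on (a,b)'.

If not (f is constant on [a,b]), then not (f'(x) = 0 on (a,b)).


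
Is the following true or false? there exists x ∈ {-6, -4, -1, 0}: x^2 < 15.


Evaluate the predicate on each element: -6:F, -4:F, -1:T, 0:T.
Witness x = -1 satisfies the predicate.

T


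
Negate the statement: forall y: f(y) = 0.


¬(forall x: φ) = exists x: ¬φ, and ¬(exists x: φ) = forall x: ¬φ.
Apply to the universal statement.

exists y: ~(f(y) = 0)


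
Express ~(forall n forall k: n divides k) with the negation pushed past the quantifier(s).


Negation flips each quantifier (∀↔∃) and negates the inner predicate.
¬(forall n forall k: φ) = exists n exists k: ¬φ.

exists n exists k: ~(n divides k)


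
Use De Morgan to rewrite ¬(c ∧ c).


De Morgan: the negation of a conjunction is the disjunction of the negations.
Distribute ¬ across ∧, flipping it to ∨, and negate each literal.

(¬c) ∨ (¬c)


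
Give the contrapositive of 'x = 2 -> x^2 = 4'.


The contrapositive of (P → Q) is (¬Q → ¬P); it is logically equivalent to the original.
Here P = 'x = 2' and Q = 'x^2 = 4'.

If not (x^2 = 4), then not (x = 2).


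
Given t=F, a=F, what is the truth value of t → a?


Implication is false only when antecedent is true and consequent is false.
Substitute: t=F, a=F.
F → F evaluates to T.

T


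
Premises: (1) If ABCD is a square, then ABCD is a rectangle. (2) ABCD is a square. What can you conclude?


Modus ponens: from (P → Q) and P, infer Q.
P = 'ABCD is a square' is asserted, and P → Q holds, so Q follows.

ABCD is a rectangle.


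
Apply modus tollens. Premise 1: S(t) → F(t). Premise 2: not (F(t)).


Modus tollens: from (P → Q) and ¬Q, infer ¬P.
Q = 'F(t)' is denied; since P → Q, P must also fail.

Not (S(t)).


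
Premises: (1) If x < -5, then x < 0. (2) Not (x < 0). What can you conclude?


Modus tollens: from (P → Q) and ¬Q, infer ¬P.
Q = 'x < 0' is denied; since P → Q, P must also fail.

Not (x < -5).


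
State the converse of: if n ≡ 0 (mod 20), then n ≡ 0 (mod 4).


The converse of (P → Q) is (Q → P). It is not in general equivalent to the original.
Here P = 'n ≡ 0 (mod 20)' and Q = 'n ≡ 0 (mod 4)'.

If n ≡ 0 (mod 4), then n ≡ 0 (mod 20).


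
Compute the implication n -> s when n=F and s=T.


Implication is false only when antecedent is true and consequent is false.
Substitute: n=F, s=T.
F -> T evaluates to T.

T


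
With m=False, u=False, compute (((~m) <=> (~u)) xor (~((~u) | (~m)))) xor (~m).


Substitute m=False, u=False:
~m = True
~u = True
(~m) <=> (~u) = True <=> True = True
~u = True
~m = True
(~u) | (~m) = True | True = True
~((~u) | (~m)) = False
((~m) <=> (~u)) xor (~((~u) | (~m))) = True xor False = True
~m = True
(((~m) <=> (~u)) xor (~((~u) | (~m)))) xor (~m) = True xor True = False

False


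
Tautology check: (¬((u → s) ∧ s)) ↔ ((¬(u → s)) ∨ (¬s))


Build the truth table over {s, u}:
s | u | φ
---------
F | F | T
T | F | T
F | T | T
T | T | T
Every row evaluates to true.

Yes, it is a tautology.


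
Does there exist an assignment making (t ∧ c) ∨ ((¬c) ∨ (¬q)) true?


Search for a satisfying assignment over {c, q, t}.
Try c=F, q=F, t=F: the formula evaluates to T.
A satisfying assignment exists.

Satisfiable.


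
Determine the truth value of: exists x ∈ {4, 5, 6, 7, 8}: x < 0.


Evaluate the predicate on each element: 4:False, 5:False, 6:False, 7:False, 8:False.
No element satisfies the predicate.

False


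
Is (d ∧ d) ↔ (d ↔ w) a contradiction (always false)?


Truth table over {d, w}:
d | w | φ
---------
F | F | F
T | F | F
F | T | T
T | T | T
Satisfying assignment at row 3: d=F, w=T gives T.

No, it is not a contradiction.


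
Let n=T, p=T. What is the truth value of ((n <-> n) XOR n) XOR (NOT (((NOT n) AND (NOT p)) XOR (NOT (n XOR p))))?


Substitute n=T, p=T:
n <-> n = T <-> T = T
(n <-> n) XOR n = T XOR T = F
NOT n = F
NOT p = F
(NOT n) AND (NOT p) = F AND F = F
n XOR p = T XOR T = F
NOT (n XOR p) = T
((NOT n) AND (NOT p)) XOR (NOT (n XOR p)) = F XOR T = T
NOT (((NOT n) AND (NOT p)) XOR (NOT (n XOR p))) = F
((n <-> n) XOR n) XOR (NOT (((NOT n) AND (NOT p)) XOR (NOT (n XOR p)))) = F XOR F = F

F


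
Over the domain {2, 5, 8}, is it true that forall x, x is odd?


Evaluate the predicate on each element: 2:False, 5:True, 8:False.
Counterexample x = 2 fails the predicate.

False


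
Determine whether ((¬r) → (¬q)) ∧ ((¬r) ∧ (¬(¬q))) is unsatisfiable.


Truth table over {q, r}:
q | r | φ
---------
F | F | F
T | F | F
F | T | F
T | T | F
Every row is false.

Yes, it is a contradiction.


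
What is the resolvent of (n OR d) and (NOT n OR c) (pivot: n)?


The clauses contain complementary literals n and NOTn.
Resolution eliminates this pair and disjoins the remaining literals (merging duplicates).

(d OR c)


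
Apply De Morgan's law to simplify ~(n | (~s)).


De Morgan: the negation of a disjunction is the conjunction of the negations.
Distribute ~ across |, flipping it to &, and negate each literal.

(~n) & s


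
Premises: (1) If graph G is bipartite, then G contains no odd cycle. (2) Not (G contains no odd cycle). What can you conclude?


Modus tollens: from (P → Q) and ¬Q, infer ¬P.
Q = 'G contains no odd cycle' is denied; since P → Q, P must also fail.

Not (graph G is bipartite).


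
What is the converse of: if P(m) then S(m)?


The converse of (P → Q) is (Q → P). It is not in general equivalent to the original.
Here P = 'P(m)' and Q = 'S(m)'.

If S(m), then P(m).


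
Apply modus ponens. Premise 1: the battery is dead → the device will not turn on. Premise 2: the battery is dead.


Modus ponens: from (P → Q) and P, infer Q.
P = 'the battery is dead' is asserted, and P → Q holds, so Q follows.

the device will not turn on.


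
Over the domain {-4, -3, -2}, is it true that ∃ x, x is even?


Evaluate the predicate on each element: -4:T, -3:F, -2:T.
Witness x = -4 satisfies the predicate.

T


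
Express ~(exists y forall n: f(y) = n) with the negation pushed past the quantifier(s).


Negation flips each quantifier (∀↔∃) and negates the inner predicate.
¬(exists y forall n: φ) = forall y exists n: ¬φ.

forall y exists n: ~(f(y) = n)


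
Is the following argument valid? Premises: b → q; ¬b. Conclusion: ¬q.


This is denying the antecedent (fallacy). There exist truth assignments where the premises are all true but the conclusion is false.

Invalid.


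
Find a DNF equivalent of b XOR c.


Step 1: b ⊕ c is true exactly when they disagree: (b ∧ ¬c) ∨ (¬b ∧ c).

(b AND (NOT c)) OR ((NOT b) AND c)


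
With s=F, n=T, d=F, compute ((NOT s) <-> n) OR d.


Substitute s=F, n=T, d=F:
NOT s = T
(NOT s) <-> n = T <-> T = T
((NOT s) <-> n) OR d = T OR F = T

T


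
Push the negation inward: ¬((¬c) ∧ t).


De Morgan: the negation of a conjunction is the disjunction of the negations.
Distribute ¬ across ∧, flipping it to ∨, and negate each literal.

c ∨ (¬t)


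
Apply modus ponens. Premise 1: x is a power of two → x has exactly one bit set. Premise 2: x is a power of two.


Modus ponens: from (P → Q) and P, infer Q.
P = 'x is a power of two' is asserted, and P → Q holds, so Q follows.

x has exactly one bit set.


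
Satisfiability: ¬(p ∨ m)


Search for a satisfying assignment over {m, p}.
Try m=F, p=F: the formula evaluates to T.
A satisfying assignment exists.

Satisfiable.


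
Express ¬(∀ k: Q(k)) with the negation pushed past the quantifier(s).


¬(∀ x: φ) = ∃ x: ¬φ, and ¬(∃ x: φ) = ∀ x: ¬φ.
Apply to the universal statement.

∃ k: ¬(Q(k))


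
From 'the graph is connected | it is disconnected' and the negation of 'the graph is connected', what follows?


Disjunctive syllogism: from (P ∨ Q) and ¬P, infer Q.
One disjunct, 'the graph is connected', is ruled out; the other must hold.

it is disconnected
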